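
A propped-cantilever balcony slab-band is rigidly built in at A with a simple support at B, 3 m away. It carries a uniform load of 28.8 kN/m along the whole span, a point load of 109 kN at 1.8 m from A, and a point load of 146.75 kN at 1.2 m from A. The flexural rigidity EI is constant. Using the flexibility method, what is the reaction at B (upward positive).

Remove the prop at B; the released (primary) structure is a cantilever built in at A.
Downward deflection at the released point B due to the loads:
  UDL 28.8: wL⁴/(8EI) = 291.6/EI
  point load 109 at a = 1.8: Pa²(3L − a)/(6EI) = 423.8/EI
  point load 146.75 at a = 1.2: Pa²(3L − a)/(6EI) = 274.7/EI
  δ_0 = 990.1/EI
Flexibility coefficient — unit upward force at B: δ_{BB} = L³/(3EI) = 9/EI.
Compatibility at B: δ_0 − R_B·δ_{BB} = 0, so R_B = 990.1/9 = 110 kN.

R_B = 110 kN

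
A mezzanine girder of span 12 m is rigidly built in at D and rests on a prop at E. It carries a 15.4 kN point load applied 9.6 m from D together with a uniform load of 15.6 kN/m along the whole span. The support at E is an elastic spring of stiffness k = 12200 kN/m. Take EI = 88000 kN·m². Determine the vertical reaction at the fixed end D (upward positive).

Release the roller at E. Primary structure: cantilever fixed at D.
Primary-structure tip deflection at E by superposition:
  point load 15.4 at a = 9.6: Pa²(3L − a)/(6EI) = 6245/EI
  UDL 15.6: wL⁴/(8EI) = 40435/EI
  δ_0 = 46680/EI
Tip deflection under a unit load at E: L³/(3EI) = 576/EI.
With EI = 88000 kN·m²: δ_0 = 0.53045 m and δ_{EE} = 0.006545 m/kN.
Compatibility — the spring shortens by R_E/k under the reaction it provides: δ_0 − R_E·δ_{EE} = R_E/k. With 1/k = 0.000082 m/kN, R_E = δ_0 / (δ_{EE} + 1/k) = 0.53045 / (0.006545 + 0.000082) = 80.04 kN.
Vertical equilibrium: R_D = ΣP − R_E = 202.6 − 80.04 = 122.6 kN.

R_D = 122.6 kN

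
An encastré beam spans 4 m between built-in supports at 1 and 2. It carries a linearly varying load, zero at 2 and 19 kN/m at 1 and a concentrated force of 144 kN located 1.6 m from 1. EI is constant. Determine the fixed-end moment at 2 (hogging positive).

Take the two fixed-end moments M_1, M_2 as redundants; the released structure is the simple span 12.
Simple-span end rotations at 1 and 2 under the given loads:
  at 1: triangular load, peak 19: w₀L³/(45EI) = 27.02/EI
  at 2: triangular load, peak 19: 7w₀L³/(360EI) = 23.64/EI
  at 1: point load 144 at a = 1.6: Pab(L + b)/(6LEI) = 147.5/EI
  at 2: point load 144 at a = 1.6: Pab(L + a)/(6LEI) = 129/EI
  θ_10 = 174.5/EI,  θ_20 = 152.7/EI
Flexibility coefficients: a unit moment at one end gives L/(3EI) there and L/(6EI) at the far end, so f₁₁ = f₂₂ = 1.333/EI and f₁₂ = f₂₁ = 0.6667/EI.
Compatibility — zero rotation at each built-in end:
  1.333 M_1 + 0.6667 M_2 = 174.5
  0.6667 M_1 + 1.333 M_2 = 152.7
Solving the pair gives M_1 = 98.14 kN·m and M_2 = 65.43 kN·m (hogging).

M_2 = 65.43 kN·m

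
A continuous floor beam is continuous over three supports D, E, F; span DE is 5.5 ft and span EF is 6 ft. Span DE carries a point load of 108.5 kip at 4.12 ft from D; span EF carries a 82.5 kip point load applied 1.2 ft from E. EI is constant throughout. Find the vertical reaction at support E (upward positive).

Insert a hinge at E; M_E is the redundant, and each span becomes simply supported.
Discontinuity in slope at E on the released structure — sum the simple-span end rotations:
  span DE: point load 108.5 at a = 4.12: Pab(L + a)/(6LEI) = 179.8/EI
  span EF: point load 82.5 at a = 1.2: Pab(L + b)/(6LEI) = 142.6/EI
  relative rotation θ_0 = (179.8 + 142.6)/EI = 322.4/EI
A unit hogging moment at E produces rotation L₁/(3EI) + L₂/(3EI) = 3.833/EI.
Slope continuity at E: θ_0 = M_E·3.833/EI, so M_E = 322.4/3.833 = 84.1 kip·ft (hogging).
Span DE, ΣM about D with M_E applied at E: R_E^{DE}·5.5 = 447 + 84.1, so R_E^{DE} = 96.57 kip and R_D = 108.5 − 96.57 = 11.93 kip.
Span EF, ΣM about F: R_E^{EF}·6 = 396 + 84.1, so R_E^{EF} = 80.02 kip and R_F = 82.5 − 80.02 = 2.483 kip.
R_E = 96.57 + 80.02 = 176.6 kip.

R_E = 176.6 kip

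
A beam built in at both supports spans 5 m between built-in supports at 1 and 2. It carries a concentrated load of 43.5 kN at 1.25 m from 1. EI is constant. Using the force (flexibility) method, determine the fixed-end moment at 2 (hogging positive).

M_2 = 10.2 kN·m

Release both end moments; the primary structure is a simply-supported span 12 with redundants M_1 and M_2.
On the primary (simply-supported) span, the end slopes from the loading are:
  at 1: point load 43.5 at a = 1.25: Pab(L + b)/(6LEI) = 59.47/EI
  at 2: point load 43.5 at a = 1.25: Pab(L + a)/(6LEI) = 42.48/EI
  θ_10 = 59.47/EI,  θ_20 = 42.48/EI
Flexibility coefficients: a unit moment at one end gives L/(3EI) there and L/(6EI) at the far end, so f₁₁ = f₂₂ = 1.667/EI and f₁₂ = f₂₁ = 0.8333/EI.
Compatibility — zero rotation at each built-in end:
  1.667 M_1 + 0.8333 M_2 = 59.47
  0.8333 M_1 + 1.667 M_2 = 42.48
Solving the pair gives M_1 = 30.59 kN·m and M_2 = 10.2 kN·m (hogging).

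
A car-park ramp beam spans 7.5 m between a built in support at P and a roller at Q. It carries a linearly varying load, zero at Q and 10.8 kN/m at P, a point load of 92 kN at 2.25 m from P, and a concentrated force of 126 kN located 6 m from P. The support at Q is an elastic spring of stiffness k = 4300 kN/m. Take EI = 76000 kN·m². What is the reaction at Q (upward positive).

R_Q = 95.93 kN

Release the roller at Q. Primary structure: cantilever fixed at P.
Deflection at Q on the released cantilever, summing each load's contribution:
  triangular load, peak 10.8 at the fixed end: w₀L⁴/(30EI) = 1139/EI
  point load 92 at a = 2.25: Pa²(3L − a)/(6EI) = 1572/EI
  point load 126 at a = 6: Pa²(3L − a)/(6EI) = 12474/EI
  δ_0 = 15185/EI
Tip deflection under a unit load at Q: L³/(3EI) = 140.6/EI.
With EI = 76000 kN·m²: δ_0 = 0.1998 m and δ_{QQ} = 0.00185 m/kN.
Compatibility — the spring shortens by R_Q/k under the reaction it provides: δ_0 − R_Q·δ_{QQ} = R_Q/k. With 1/k = 0.000233 m/kN, R_Q = δ_0 / (δ_{QQ} + 1/k) = 0.1998 / (0.00185 + 0.000233) = 95.93 kN.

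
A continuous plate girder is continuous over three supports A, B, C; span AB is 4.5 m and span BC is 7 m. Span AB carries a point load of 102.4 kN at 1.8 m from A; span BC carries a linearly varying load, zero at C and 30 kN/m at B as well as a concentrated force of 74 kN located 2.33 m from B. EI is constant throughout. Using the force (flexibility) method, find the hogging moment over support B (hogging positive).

Insert a hinge at B; M_B is the redundant, and each span becomes simply supported.
End slopes at the hinge B, treating each span as simply supported:
  span AB: point load 102.4 at a = 1.8: Pab(L + a)/(6LEI) = 116.1/EI
  span BC: triangular load, peak 30: w₀L³/(45EI) = 228.7/EI
  span BC: point load 74 at a = 2.33: Pab(L + b)/(6LEI) = 223.7/EI
  relative rotation θ_0 = (116.1 + 452.4)/EI = 568.5/EI
A unit hogging moment at B produces rotation L₁/(3EI) + L₂/(3EI) = 3.833/EI.
Slope continuity at B: θ_0 = M_B·3.833/EI, so M_B = 568.5/3.833 = 148.3 kN·m (hogging).

M_B = 148.3 kN·m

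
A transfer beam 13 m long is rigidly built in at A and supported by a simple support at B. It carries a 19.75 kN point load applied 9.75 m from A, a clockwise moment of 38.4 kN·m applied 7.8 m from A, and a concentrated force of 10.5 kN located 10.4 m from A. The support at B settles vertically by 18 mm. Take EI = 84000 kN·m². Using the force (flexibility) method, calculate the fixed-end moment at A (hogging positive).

Choose R_B as the redundant. The primary structure is the cantilever fixed at A.
Deflection at B on the released cantilever, summing each load's contribution:
  point load 19.75 at a = 9.75: Pa²(3L − a)/(6EI) = 9153/EI
  clockwise couple 38.4 at a = 7.8: M₀a(2L − a)/(2EI) = 2726/EI
  point load 10.5 at a = 10.4: Pa²(3L − a)/(6EI) = 5413/EI
  δ_0 = 17292/EI
Flexibility coefficient — unit upward force at B: δ_{BB} = L³/(3EI) = 732.3/EI.
With EI = 84000 kN·m²: δ_0 = 0.20585 m and δ_{BB} = 0.008718 m/kN.
Compatibility — the beam at B must follow the support down by 0.018 m: δ_0 − R_B·δ_{BB} = 0.018, so R_B = (0.20585 − 0.018)/0.008718 = 21.55 kN.
Moment equilibrium about A: M_A = Σ(load moments about A) − R_B·L = 340.2 − 21.55×13 = 60.05 kN·m.

M_A = 60.05 kN·m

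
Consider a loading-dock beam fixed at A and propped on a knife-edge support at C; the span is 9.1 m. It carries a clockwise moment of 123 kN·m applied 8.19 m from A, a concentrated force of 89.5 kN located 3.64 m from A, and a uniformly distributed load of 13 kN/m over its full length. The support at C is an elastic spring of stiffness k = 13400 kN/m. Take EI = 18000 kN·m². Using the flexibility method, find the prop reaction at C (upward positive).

R_C = 82.61 kN

Take the reaction at C as the redundant and release it; the primary structure is a cantilever fixed at A.
Free-end deflection of the primary structure under the applied loading (downward +):
  clockwise couple 123 at a = 8.19: M₀a(2L − a)/(2EI) = 5042/EI
  point load 89.5 at a = 3.64: Pa²(3L − a)/(6EI) = 4676/EI
  UDL 13: wL⁴/(8EI) = 11143/EI
  δ_0 = 20861/EI
Flexibility coefficient — unit upward force at C: δ_{CC} = L³/(3EI) = 251.2/EI.
With EI = 18000 kN·m²: δ_0 = 1.159 m and δ_{CC} = 0.013955 m/kN.
Compatibility — the spring shortens by R_C/k under the reaction it provides: δ_0 − R_C·δ_{CC} = R_C/k. With 1/k = 0.000075 m/kN, R_C = δ_0 / (δ_{CC} + 1/k) = 1.159 / (0.013955 + 0.000075) = 82.61 kN.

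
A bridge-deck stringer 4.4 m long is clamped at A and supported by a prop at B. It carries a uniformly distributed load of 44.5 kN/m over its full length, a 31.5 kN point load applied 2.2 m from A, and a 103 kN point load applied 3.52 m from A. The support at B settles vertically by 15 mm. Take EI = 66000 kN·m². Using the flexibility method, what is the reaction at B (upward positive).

Release the roller at B. Primary structure: cantilever fixed at A.
Primary-structure tip deflection at B by superposition:
  UDL 44.5: wL⁴/(8EI) = 2085/EI
  point load 31.5 at a = 2.2: Pa²(3L − a)/(6EI) = 279.5/EI
  point load 103 at a = 3.52: Pa²(3L − a)/(6EI) = 2059/EI
  δ_0 = 4423/EI
Flexibility coefficient — unit upward force at B: δ_{BB} = L³/(3EI) = 28.39/EI.
With EI = 66000 kN·m²: δ_0 = 0.06702 m and δ_{BB} = 0.00043 m/kN.
Compatibility — the beam at B must follow the support down by 0.015 m: δ_0 − R_B·δ_{BB} = 0.015, so R_B = (0.06702 − 0.015)/0.00043 = 120.9 kN.

R_B = 120.9 kN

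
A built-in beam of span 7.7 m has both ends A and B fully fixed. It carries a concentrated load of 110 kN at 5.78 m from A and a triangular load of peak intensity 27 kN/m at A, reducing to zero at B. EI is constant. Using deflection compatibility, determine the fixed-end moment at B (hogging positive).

Take the two fixed-end moments M_A, M_B as redundants; the released structure is the simple span AB.
On the primary (simply-supported) span, the end slopes from the loading are:
  at A: point load 110 at a = 5.78: Pab(L + b)/(6LEI) = 254.2/EI
  at B: point load 110 at a = 5.78: Pab(L + a)/(6LEI) = 356.2/EI
  at A: triangular load, peak 27: w₀L³/(45EI) = 273.9/EI
  at B: triangular load, peak 27: 7w₀L³/(360EI) = 239.7/EI
  θ_A0 = 528.1/EI,  θ_B0 = 595.9/EI
Flexibility coefficients: a unit moment at one end gives L/(3EI) there and L/(6EI) at the far end, so f₁₁ = f₂₂ = 2.567/EI and f₁₂ = f₂₁ = 1.283/EI.
Compatibility — zero rotation at each built-in end:
  2.567 M_A + 1.283 M_B = 528.1
  1.283 M_A + 2.567 M_B = 595.9
Solving the pair gives M_A = 119.6 kN·m and M_B = 172.4 kN·m (hogging).

M_B = 172.4 kN·m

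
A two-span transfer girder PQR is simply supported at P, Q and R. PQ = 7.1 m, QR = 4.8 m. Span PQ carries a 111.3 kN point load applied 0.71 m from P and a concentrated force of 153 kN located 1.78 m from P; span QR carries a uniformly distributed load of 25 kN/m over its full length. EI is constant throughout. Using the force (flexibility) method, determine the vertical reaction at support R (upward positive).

Take M_Q as the redundant. Released structure: two simple spans PQ and QR with a hinge at Q.
End slopes at the hinge Q, treating each span as simply supported:
  span PQ: point load 111.3 at a = 0.71: Pab(L + a)/(6LEI) = 92.58/EI
  span PQ: point load 153 at a = 1.78: Pab(L + a)/(6LEI) = 302/EI
  span QR: UDL 25: wL³/(24EI) = 115.2/EI
  relative rotation θ_0 = (394.6 + 115.2)/EI = 509.8/EI
A unit hogging moment at Q produces rotation L₁/(3EI) + L₂/(3EI) = 3.967/EI.
Compatibility: M_Q·(L₁+L₂)/(3EI) = θ_0, giving M_Q = 128.5 kN·m (hogging).
Span QR, ΣM about R: R_Q^{QR}·4.8 = 288 + 128.5, so R_Q^{QR} = 86.77 kN and R_R = 120 − 86.77 = 33.23 kN.

R_R = 33.23 kN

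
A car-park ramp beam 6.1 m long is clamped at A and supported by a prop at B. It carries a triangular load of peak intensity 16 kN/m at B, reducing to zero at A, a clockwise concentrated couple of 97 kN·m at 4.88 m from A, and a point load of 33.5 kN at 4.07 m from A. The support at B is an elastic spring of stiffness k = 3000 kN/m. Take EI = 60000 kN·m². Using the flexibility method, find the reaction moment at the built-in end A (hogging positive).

Choose R_B as the redundant. The primary structure is the cantilever fixed at A.
Downward deflection at the released point B due to the loads:
  triangular load, peak 16 at the free end: 11w₀L⁴/(120EI) = 2031/EI
  clockwise couple 97 at a = 4.88: M₀a(2L − a)/(2EI) = 1732/EI
  point load 33.5 at a = 4.07: Pa²(3L − a)/(6EI) = 1316/EI
  δ_0 = 5079/EI
Flexibility coefficient — unit upward force at B: δ_{BB} = L³/(3EI) = 75.66/EI.
With EI = 60000 kN·m²: δ_0 = 0.084655 m and δ_{BB} = 0.001261 m/kN.
Compatibility — the spring shortens by R_B/k under the reaction it provides: δ_0 − R_B·δ_{BB} = R_B/k. With 1/k = 0.000333 m/kN, R_B = δ_0 / (δ_{BB} + 1/k) = 0.084655 / (0.001261 + 0.000333) = 53.1 kN.
Moment equilibrium about A: M_A = Σ(load moments about A) − R_B·L = 431.8 − 53.1×6.1 = 107.9 kN·m.

M_A = 107.9 kN·m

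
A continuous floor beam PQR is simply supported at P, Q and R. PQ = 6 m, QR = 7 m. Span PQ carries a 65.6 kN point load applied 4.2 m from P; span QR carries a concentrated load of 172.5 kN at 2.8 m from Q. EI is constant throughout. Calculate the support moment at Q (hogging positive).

Release continuity at Q by inserting a hinge; the redundant is the internal moment M_Q. The primary structure is two simply-supported spans PQ and QR.
End slopes at the hinge Q, treating each span as simply supported:
  span PQ: point load 65.6 at a = 4.2: Pab(L + a)/(6LEI) = 140.5/EI
  span QR: point load 172.5 at a = 2.8: Pab(L + b)/(6LEI) = 541/EI
  relative rotation θ_0 = (140.5 + 541)/EI = 681.5/EI
A unit hogging moment at Q produces rotation L₁/(3EI) + L₂/(3EI) = 4.333/EI.
Slope continuity at Q: θ_0 = M_Q·4.333/EI, so M_Q = 681.5/4.333 = 157.3 kN·m (hogging).

M_Q = 157.3 kN·m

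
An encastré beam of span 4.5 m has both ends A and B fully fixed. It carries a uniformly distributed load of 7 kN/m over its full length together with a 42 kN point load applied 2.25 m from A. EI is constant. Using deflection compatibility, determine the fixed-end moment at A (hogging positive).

M_A = 35.44 kN·m

Take the two fixed-end moments M_A, M_B as redundants; the released structure is the simple span AB.
Simple-span end rotations at A and B under the given loads:
  at A: UDL 7: wL³/(24EI) = 26.58/EI
  at B: UDL 7: wL³/(24EI) = 26.58/EI
  at A: point load 42 at a = 2.25: Pab(L + b)/(6LEI) = 53.16/EI
  at B: point load 42 at a = 2.25: Pab(L + a)/(6LEI) = 53.16/EI
  θ_A0 = 79.73/EI,  θ_B0 = 79.73/EI
Flexibility coefficients: a unit moment at one end gives L/(3EI) there and L/(6EI) at the far end, so f₁₁ = f₂₂ = 1.5/EI and f₁₂ = f₂₁ = 0.75/EI.
Compatibility — zero rotation at each built-in end:
  1.5 M_A + 0.75 M_B = 79.73
  0.75 M_A + 1.5 M_B = 79.73
Solving the pair gives M_A = 35.44 kN·m and M_B = 35.44 kN·m (hogging).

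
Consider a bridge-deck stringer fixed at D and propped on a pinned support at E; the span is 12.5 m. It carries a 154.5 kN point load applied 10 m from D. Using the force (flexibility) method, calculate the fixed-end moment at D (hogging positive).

Take the reaction at E as the redundant and release it; the primary structure is a cantilever fixed at D.
Deflection at E on the released cantilever, summing each load's contribution:
  point load 154.5 at a = 10: Pa²(3L − a)/(6EI) = 70812/EI
Flexibility coefficient — unit upward force at E: δ_{EE} = L³/(3EI) = 651/EI.
Compatibility at E: δ_0 − R_E·δ_{EE} = 0, so R_E = 70812/651 = 108.8 kN.
Moment equilibrium about D: M_D = Σ(load moments about D) − R_E·L = 1545 − 108.8×12.5 = 185.4 kN·m.

M_D = 185.4 kN·m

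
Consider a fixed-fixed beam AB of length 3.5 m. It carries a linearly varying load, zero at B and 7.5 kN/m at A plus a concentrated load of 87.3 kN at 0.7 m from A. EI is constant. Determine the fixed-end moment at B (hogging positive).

Take the two fixed-end moments M_A, M_B as redundants; the released structure is the simple span AB.
Simple-span end rotations at A and B under the given loads:
  at A: triangular load, peak 7.5: w₀L³/(45EI) = 7.146/EI
  at B: triangular load, peak 7.5: 7w₀L³/(360EI) = 6.253/EI
  at A: point load 87.3 at a = 0.7: Pab(L + b)/(6LEI) = 51.33/EI
  at B: point load 87.3 at a = 0.7: Pab(L + a)/(6LEI) = 34.22/EI
  θ_A0 = 58.48/EI,  θ_B0 = 40.47/EI
Flexibility coefficients: a unit moment at one end gives L/(3EI) there and L/(6EI) at the far end, so f₁₁ = f₂₂ = 1.167/EI and f₁₂ = f₂₁ = 0.5833/EI.
Compatibility — zero rotation at each built-in end:
  1.167 M_A + 0.5833 M_B = 58.48
  0.5833 M_A + 1.167 M_B = 40.47
Solving the pair gives M_A = 43.7 kN·m and M_B = 12.84 kN·m (hogging).

M_B = 12.84 kN·m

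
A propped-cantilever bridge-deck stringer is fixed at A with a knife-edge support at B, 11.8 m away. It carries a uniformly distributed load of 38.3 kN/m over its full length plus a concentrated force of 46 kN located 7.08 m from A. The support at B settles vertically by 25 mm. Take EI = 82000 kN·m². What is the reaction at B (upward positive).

R_B = 185.6 kN

Release the roller at B. Primary structure: cantilever fixed at A.
Deflection at B on the released cantilever, summing each load's contribution:
  UDL 38.3: wL⁴/(8EI) = 92819/EI
  point load 46 at a = 7.08: Pa²(3L − a)/(6EI) = 10883/EI
  δ_0 = 103702/EI
Tip deflection under a unit load at B: L³/(3EI) = 547.7/EI.
With EI = 82000 kN·m²: δ_0 = 1.2647 m and δ_{BB} = 0.006679 m/kN.
Compatibility — the beam at B must follow the support down by 0.025 m: δ_0 − R_B·δ_{BB} = 0.025, so R_B = (1.2647 − 0.025)/0.006679 = 185.6 kN.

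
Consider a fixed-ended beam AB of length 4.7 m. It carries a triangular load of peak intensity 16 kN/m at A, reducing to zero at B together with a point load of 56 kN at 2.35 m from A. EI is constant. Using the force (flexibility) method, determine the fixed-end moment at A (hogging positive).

Take the two fixed-end moments M_A, M_B as redundants; the released structure is the simple span AB.
On the primary (simply-supported) span, the end slopes from the loading are:
  at A: triangular load, peak 16: w₀L³/(45EI) = 36.91/EI
  at B: triangular load, peak 16: 7w₀L³/(360EI) = 32.3/EI
  at A: point load 56 at a = 2.35: Pab(L + b)/(6LEI) = 77.31/EI
  at B: point load 56 at a = 2.35: Pab(L + a)/(6LEI) = 77.31/EI
  θ_A0 = 114.2/EI,  θ_B0 = 109.6/EI
Flexibility coefficients: a unit moment at one end gives L/(3EI) there and L/(6EI) at the far end, so f₁₁ = f₂₂ = 1.567/EI and f₁₂ = f₂₁ = 0.7833/EI.
Compatibility — zero rotation at each built-in end:
  1.567 M_A + 0.7833 M_B = 114.2
  0.7833 M_A + 1.567 M_B = 109.6
Solving the pair gives M_A = 50.57 kN·m and M_B = 44.68 kN·m (hogging).

M_A = 50.57 kN·m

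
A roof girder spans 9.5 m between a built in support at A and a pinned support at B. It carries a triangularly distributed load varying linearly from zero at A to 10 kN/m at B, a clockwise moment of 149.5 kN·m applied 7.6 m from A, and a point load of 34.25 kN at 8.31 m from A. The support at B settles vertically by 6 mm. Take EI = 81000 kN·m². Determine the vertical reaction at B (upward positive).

R_B = 74.93 kN

Release the roller at B. Primary structure: cantilever fixed at A.
Free-end deflection of the primary structure under the applied loading (downward +):
  triangular load, peak 10 at the free end: 11w₀L⁴/(120EI) = 7466/EI
  clockwise couple 149.5 at a = 7.6: M₀a(2L − a)/(2EI) = 6476/EI
  point load 34.25 at a = 8.31: Pa²(3L − a)/(6EI) = 7959/EI
  δ_0 = 21901/EI
Flexibility coefficient — unit upward force at B: δ_{BB} = L³/(3EI) = 285.8/EI.
With EI = 81000 kN·m²: δ_0 = 0.27039 m and δ_{BB} = 0.003528 m/kN.
Compatibility — the beam at B must follow the support down by 0.006 m: δ_0 − R_B·δ_{BB} = 0.006, so R_B = (0.27039 − 0.006)/0.003528 = 74.93 kN.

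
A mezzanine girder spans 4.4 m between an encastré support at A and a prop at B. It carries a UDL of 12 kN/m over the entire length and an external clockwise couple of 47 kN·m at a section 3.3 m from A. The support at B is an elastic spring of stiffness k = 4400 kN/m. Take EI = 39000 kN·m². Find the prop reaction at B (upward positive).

Choose R_B as the redundant. The primary structure is the cantilever fixed at A.
Deflection at B on the released cantilever, summing each load's contribution:
  UDL 12: wL⁴/(8EI) = 562.2/EI
  clockwise couple 47 at a = 3.3: M₀a(2L − a)/(2EI) = 426.5/EI
  δ_0 = 988.7/EI
Flexibility coefficient — unit upward force at B: δ_{BB} = L³/(3EI) = 28.39/EI.
With EI = 39000 kN·m²: δ_0 = 0.025352 m and δ_{BB} = 0.000728 m/kN.
Compatibility — the spring shortens by R_B/k under the reaction it provides: δ_0 − R_B·δ_{BB} = R_B/k. With 1/k = 0.000227 m/kN, R_B = δ_0 / (δ_{BB} + 1/k) = 0.025352 / (0.000728 + 0.000227) = 26.54 kN.

R_B = 26.54 kN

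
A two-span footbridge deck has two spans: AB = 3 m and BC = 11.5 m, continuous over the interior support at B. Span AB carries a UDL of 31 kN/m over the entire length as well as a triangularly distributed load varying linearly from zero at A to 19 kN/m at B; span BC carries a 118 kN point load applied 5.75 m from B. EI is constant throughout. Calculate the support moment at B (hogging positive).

Take M_B as the redundant. Released structure: two simple spans AB and BC with a hinge at B.
Rotations at B on the released spans (each span's end-slope, ×1/EI):
  span AB: UDL 31: wL³/(24EI) = 34.88/EI
  span AB: triangular load, peak 19: w₀L³/(45EI) = 11.4/EI
  span BC: point load 118 at a = 5.75: Pab(L + b)/(6LEI) = 975.3/EI
  relative rotation θ_0 = (46.27 + 975.3)/EI = 1022/EI
A unit hogging moment at B produces rotation L₁/(3EI) + L₂/(3EI) = 4.833/EI.
Slope continuity at B: θ_0 = M_B·4.833/EI, so M_B = 1022/4.833 = 211.4 kN·m (hogging).

M_B = 211.4 kN·m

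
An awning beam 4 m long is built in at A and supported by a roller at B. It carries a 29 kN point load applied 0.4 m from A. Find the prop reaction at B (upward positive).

Choose R_B as the redundant. The primary structure is the cantilever fixed at A.
Deflection at B on the released cantilever, summing each load's contribution:
  point load 29 at a = 0.4: Pa²(3L − a)/(6EI) = 8.971/EI
Flexibility coefficient — unit upward force at B: δ_{BB} = L³/(3EI) = 21.33/EI.
The prop prevents deflection at B: R_B = δ_0/δ_{BB} = 8.971/21.33 = 0.4205 kN.

R_B = 0.4205 kN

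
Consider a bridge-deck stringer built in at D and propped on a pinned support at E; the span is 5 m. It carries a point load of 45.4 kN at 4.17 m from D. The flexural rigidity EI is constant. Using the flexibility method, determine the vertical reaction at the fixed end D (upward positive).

Release the roller at E. Primary structure: cantilever fixed at D.
Free-end deflection of the primary structure under the applied loading (downward +):
  point load 45.4 at a = 4.17: Pa²(3L − a)/(6EI) = 1425/EI
Tip deflection under a unit load at E: L³/(3EI) = 41.67/EI.
The prop prevents deflection at E: R_E = δ_0/δ_{EE} = 1425/41.67 = 34.2 kN.
Vertical equilibrium: R_D = ΣP − R_E = 45.4 − 34.2 = 11.2 kN.

R_D = 11.2 kN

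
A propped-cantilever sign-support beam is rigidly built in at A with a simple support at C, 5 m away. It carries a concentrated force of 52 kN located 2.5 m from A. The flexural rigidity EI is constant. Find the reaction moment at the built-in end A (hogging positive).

Choose R_C as the redundant. The primary structure is the cantilever fixed at A.
Primary-structure tip deflection at C by superposition:
  point load 52 at a = 2.5: Pa²(3L − a)/(6EI) = 677.1/EI
Flexibility coefficient — unit upward force at C: δ_{CC} = L³/(3EI) = 41.67/EI.
Compatibility at C: δ_0 − R_C·δ_{CC} = 0, so R_C = 677.1/41.67 = 16.25 kN.
Moment equilibrium about A: M_A = Σ(load moments about A) − R_C·L = 130 − 16.25×5 = 48.75 kN·m.

M_A = 48.75 kN·m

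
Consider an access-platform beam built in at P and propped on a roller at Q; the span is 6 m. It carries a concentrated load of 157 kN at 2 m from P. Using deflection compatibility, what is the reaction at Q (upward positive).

R_Q = 23.26 kN

Release the roller at Q. Primary structure: cantilever fixed at P.
Free-end deflection of the primary structure under the applied loading (downward +):
  point load 157 at a = 2: Pa²(3L − a)/(6EI) = 1675/EI
Flexibility coefficient — unit upward force at Q: δ_{QQ} = L³/(3EI) = 72/EI.
Compatibility at Q: δ_0 − R_Q·δ_{QQ} = 0, so R_Q = 1675/72 = 23.26 kN.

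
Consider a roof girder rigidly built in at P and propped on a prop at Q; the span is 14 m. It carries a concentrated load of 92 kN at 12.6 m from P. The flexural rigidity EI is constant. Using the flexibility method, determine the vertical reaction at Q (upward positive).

R_Q = 78.25 kN

Release the roller at Q. Primary structure: cantilever fixed at P.
Deflection at Q on the released cantilever, summing each load's contribution:
  point load 92 at a = 12.6: Pa²(3L − a)/(6EI) = 71569/EI
Flexibility coefficient — unit upward force at Q: δ_{QQ} = L³/(3EI) = 914.7/EI.
The prop prevents deflection at Q: R_Q = δ_0/δ_{QQ} = 71569/914.7 = 78.25 kN.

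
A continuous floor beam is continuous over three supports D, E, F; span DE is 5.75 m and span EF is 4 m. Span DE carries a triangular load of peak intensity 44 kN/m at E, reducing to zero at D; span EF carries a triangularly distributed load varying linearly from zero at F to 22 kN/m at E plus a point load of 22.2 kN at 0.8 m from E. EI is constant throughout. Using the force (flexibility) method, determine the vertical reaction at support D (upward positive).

Release continuity at E by inserting a hinge; the redundant is the internal moment M_E. The primary structure is two simply-supported spans DE and EF.
Rotations at E on the released spans (each span's end-slope, ×1/EI):
  span DE: triangular load, peak 44: w₀L³/(45EI) = 185.9/EI
  span EF: triangular load, peak 22: w₀L³/(45EI) = 31.29/EI
  span EF: point load 22.2 at a = 0.8: Pab(L + b)/(6LEI) = 17.05/EI
  relative rotation θ_0 = (185.9 + 48.34)/EI = 234.2/EI
A unit hogging moment at E produces rotation L₁/(3EI) + L₂/(3EI) = 3.25/EI.
Compatibility: M_E·(L₁+L₂)/(3EI) = θ_0, giving M_E = 72.07 kN·m (hogging).
Span DE, ΣM about D with M_E applied at E: R_E^{DE}·5.75 = 484.9 + 72.07, so R_E^{DE} = 96.87 kN and R_D = 126.5 − 96.87 = 29.63 kN.

R_D = 29.63 kN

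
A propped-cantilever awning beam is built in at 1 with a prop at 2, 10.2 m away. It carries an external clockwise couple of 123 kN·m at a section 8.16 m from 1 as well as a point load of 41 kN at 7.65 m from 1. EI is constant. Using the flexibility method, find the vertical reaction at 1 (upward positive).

Choose R_2 as the redundant. The primary structure is the cantilever fixed at 1.
Downward deflection at the released point 2 due to the loads:
  clockwise couple 123 at a = 8.16: M₀a(2L − a)/(2EI) = 6143/EI
  point load 41 at a = 7.65: Pa²(3L − a)/(6EI) = 9178/EI
  δ_0 = 15320/EI
Flexibility coefficient — unit upward force at 2: δ_{22} = L³/(3EI) = 353.7/EI.
Compatibility at 2: δ_0 − R_2·δ_{22} = 0, so R_2 = 15320/353.7 = 43.31 kN.
Vertical equilibrium: R_1 = ΣP − R_2 = 41 − 43.31 = -2.31 kN.

R_1 = -2.31 kN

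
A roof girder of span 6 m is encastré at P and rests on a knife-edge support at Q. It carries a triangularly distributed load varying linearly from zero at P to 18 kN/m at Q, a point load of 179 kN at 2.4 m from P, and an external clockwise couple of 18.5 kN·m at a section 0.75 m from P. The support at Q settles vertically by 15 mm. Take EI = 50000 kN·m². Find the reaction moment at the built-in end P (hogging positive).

M_P = 318.5 kN·m

Choose R_Q as the redundant. The primary structure is the cantilever fixed at P.
Downward deflection at the released point Q due to the loads:
  triangular load, peak 18 at the free end: 11w₀L⁴/(120EI) = 2138/EI
  point load 179 at a = 2.4: Pa²(3L − a)/(6EI) = 2681/EI
  clockwise couple 18.5 at a = 0.75: M₀a(2L − a)/(2EI) = 78.05/EI
  δ_0 = 4897/EI
Flexibility coefficient — unit upward force at Q: δ_{QQ} = L³/(3EI) = 72/EI.
With EI = 50000 kN·m²: δ_0 = 0.097943 m and δ_{QQ} = 0.00144 m/kN.
Compatibility — the beam at Q must follow the support down by 0.015 m: δ_0 − R_Q·δ_{QQ} = 0.015, so R_Q = (0.097943 − 0.015)/0.00144 = 57.6 kN.
Moment equilibrium about P: M_P = Σ(load moments about P) − R_Q·L = 664.1 − 57.6×6 = 318.5 kN·m.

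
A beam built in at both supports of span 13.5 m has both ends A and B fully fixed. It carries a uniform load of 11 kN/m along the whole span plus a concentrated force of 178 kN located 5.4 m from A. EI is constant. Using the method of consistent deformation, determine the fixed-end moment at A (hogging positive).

M_A = 513.1 kN·m

Take the two fixed-end moments M_A, M_B as redundants; the released structure is the simple span AB.
End rotations of the released simple span under the applied load (×1/EI):
  at A: UDL 11: wL³/(24EI) = 1128/EI
  at B: UDL 11: wL³/(24EI) = 1128/EI
  at A: point load 178 at a = 5.4: Pab(L + b)/(6LEI) = 2076/EI
  at B: point load 178 at a = 5.4: Pab(L + a)/(6LEI) = 1817/EI
  θ_A0 = 3204/EI,  θ_B0 = 2944/EI
Flexibility coefficients: a unit moment at one end gives L/(3EI) there and L/(6EI) at the far end, so f₁₁ = f₂₂ = 4.5/EI and f₁₂ = f₂₁ = 2.25/EI.
Compatibility — zero rotation at each built-in end:
  4.5 M_A + 2.25 M_B = 3204
  2.25 M_A + 4.5 M_B = 2944
Solving the pair gives M_A = 513.1 kN·m and M_B = 397.8 kN·m (hogging).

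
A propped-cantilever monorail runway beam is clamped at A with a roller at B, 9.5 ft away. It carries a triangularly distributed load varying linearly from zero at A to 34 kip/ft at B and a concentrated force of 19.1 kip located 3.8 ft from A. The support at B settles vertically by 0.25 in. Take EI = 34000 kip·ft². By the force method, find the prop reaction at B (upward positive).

R_B = 90.32 kip

Remove the prop at B; the released (primary) structure is a cantilever built in at A.
Deflection at B on the released cantilever, summing each load's contribution:
  triangular load, peak 34 at the free end: 11w₀L⁴/(120EI) = 25385/EI
  point load 19.1 at a = 3.8: Pa²(3L − a)/(6EI) = 1135/EI
  δ_0 = 26521/EI
Tip deflection under a unit load at B: L³/(3EI) = 285.8/EI.
With EI = 34000 kip·ft²: δ_0 = 0.78002 ft and δ_{BB} = 0.008406 ft/kip.
Compatibility — the beam at B must follow the support down by 0.02083 ft: δ_0 − R_B·δ_{BB} = 0.02083, so R_B = (0.78002 − 0.02083)/0.008406 = 90.32 kip.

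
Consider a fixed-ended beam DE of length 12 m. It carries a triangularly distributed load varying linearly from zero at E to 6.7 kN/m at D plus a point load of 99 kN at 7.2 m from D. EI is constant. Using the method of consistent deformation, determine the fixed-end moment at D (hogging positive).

Take the two fixed-end moments M_D, M_E as redundants; the released structure is the simple span DE.
End rotations of the released simple span under the applied load (×1/EI):
  at D: triangular load, peak 6.7: w₀L³/(45EI) = 257.3/EI
  at E: triangular load, peak 6.7: 7w₀L³/(360EI) = 225.1/EI
  at D: point load 99 at a = 7.2: Pab(L + b)/(6LEI) = 798.3/EI
  at E: point load 99 at a = 7.2: Pab(L + a)/(6LEI) = 912.4/EI
  θ_D0 = 1056/EI,  θ_E0 = 1138/EI
Flexibility coefficients: a unit moment at one end gives L/(3EI) there and L/(6EI) at the far end, so f₁₁ = f₂₂ = 4/EI and f₁₂ = f₂₁ = 2/EI.
Compatibility — zero rotation at each built-in end:
  4 M_D + 2 M_E = 1056
  2 M_D + 4 M_E = 1138
Solving the pair gives M_D = 162.3 kN·m and M_E = 203.2 kN·m (hogging).

M_D = 162.3 kN·m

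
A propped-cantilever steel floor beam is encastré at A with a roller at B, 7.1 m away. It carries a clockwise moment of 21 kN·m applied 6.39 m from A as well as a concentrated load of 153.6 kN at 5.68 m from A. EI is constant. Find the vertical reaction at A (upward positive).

R_A = 41.07 kN

Choose R_B as the redundant. The primary structure is the cantilever fixed at A.
Primary-structure tip deflection at B by superposition:
  clockwise couple 21 at a = 6.39: M₀a(2L − a)/(2EI) = 524/EI
  point load 153.6 at a = 5.68: Pa²(3L − a)/(6EI) = 12901/EI
  δ_0 = 13425/EI
Flexibility coefficient — unit upward force at B: δ_{BB} = L³/(3EI) = 119.3/EI.
Compatibility at B: δ_0 − R_B·δ_{BB} = 0, so R_B = 13425/119.3 = 112.5 kN.
Vertical equilibrium: R_A = ΣP − R_B = 153.6 − 112.5 = 41.07 kN.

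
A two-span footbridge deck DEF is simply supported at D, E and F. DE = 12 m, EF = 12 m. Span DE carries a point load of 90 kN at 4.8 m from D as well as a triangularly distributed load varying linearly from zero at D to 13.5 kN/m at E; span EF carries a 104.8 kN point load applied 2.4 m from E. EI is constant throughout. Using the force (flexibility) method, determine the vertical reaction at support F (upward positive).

R_F = 0.4544 kN

Release continuity at E by inserting a hinge; the redundant is the internal moment M_E. The primary structure is two simply-supported spans DE and EF.
Rotations at E on the released spans (each span's end-slope, ×1/EI):
  span DE: point load 90 at a = 4.8: Pab(L + a)/(6LEI) = 725.8/EI
  span DE: triangular load, peak 13.5: w₀L³/(45EI) = 518.4/EI
  span EF: point load 104.8 at a = 2.4: Pab(L + b)/(6LEI) = 724.4/EI
  relative rotation θ_0 = (1244 + 724.4)/EI = 1969/EI
A unit hogging moment at E produces rotation L₁/(3EI) + L₂/(3EI) = 8/EI.
Slope continuity at E: θ_0 = M_E·8/EI, so M_E = 1969/8 = 246.1 kN·m (hogging).
Span EF, ΣM about F: R_E^{EF}·12 = 1006 + 246.1, so R_E^{EF} = 104.3 kN and R_F = 104.8 − 104.3 = 0.4544 kN.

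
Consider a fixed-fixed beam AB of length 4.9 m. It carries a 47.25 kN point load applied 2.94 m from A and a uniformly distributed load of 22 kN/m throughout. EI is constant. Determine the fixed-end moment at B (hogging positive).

M_B = 77.36 kN·m

Release both end moments; the primary structure is a simply-supported span AB with redundants M_A and M_B.
On the primary (simply-supported) span, the end slopes from the loading are:
  at A: point load 47.25 at a = 2.94: Pab(L + b)/(6LEI) = 63.53/EI
  at B: point load 47.25 at a = 2.94: Pab(L + a)/(6LEI) = 72.61/EI
  at A: UDL 22: wL³/(24EI) = 107.8/EI
  at B: UDL 22: wL³/(24EI) = 107.8/EI
  θ_A0 = 171.4/EI,  θ_B0 = 180.5/EI
Flexibility coefficients: a unit moment at one end gives L/(3EI) there and L/(6EI) at the far end, so f₁₁ = f₂₂ = 1.633/EI and f₁₂ = f₂₁ = 0.8167/EI.
Compatibility — zero rotation at each built-in end:
  1.633 M_A + 0.8167 M_B = 171.4
  0.8167 M_A + 1.633 M_B = 180.5
Solving the pair gives M_A = 66.24 kN·m and M_B = 77.36 kN·m (hogging).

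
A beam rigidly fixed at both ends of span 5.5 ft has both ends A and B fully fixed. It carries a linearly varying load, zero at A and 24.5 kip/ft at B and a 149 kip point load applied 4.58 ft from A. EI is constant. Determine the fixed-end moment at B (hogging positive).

M_B = 132.1 kip·ft

Release both end moments; the primary structure is a simply-supported span AB with redundants M_A and M_B.
Simple-span end rotations at A and B under the given loads:
  at A: triangular load, peak 24.5: 7w₀L³/(360EI) = 79.26/EI
  at B: triangular load, peak 24.5: w₀L³/(45EI) = 90.58/EI
  at A: point load 149 at a = 4.58: Pab(L + b)/(6LEI) = 122.1/EI
  at B: point load 149 at a = 4.58: Pab(L + a)/(6LEI) = 191.8/EI
  θ_A0 = 201.4/EI,  θ_B0 = 282.4/EI
Flexibility coefficients: a unit moment at one end gives L/(3EI) there and L/(6EI) at the far end, so f₁₁ = f₂₂ = 1.833/EI and f₁₂ = f₂₁ = 0.9167/EI.
Compatibility — zero rotation at each built-in end:
  1.833 M_A + 0.9167 M_B = 201.4
  0.9167 M_A + 1.833 M_B = 282.4
Solving the pair gives M_A = 43.8 kip·ft and M_B = 132.1 kip·ft (hogging).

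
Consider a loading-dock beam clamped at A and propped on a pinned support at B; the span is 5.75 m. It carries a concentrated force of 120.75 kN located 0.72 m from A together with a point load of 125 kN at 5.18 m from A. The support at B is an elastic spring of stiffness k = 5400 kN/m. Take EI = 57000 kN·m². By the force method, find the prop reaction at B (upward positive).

Take the reaction at B as the redundant and release it; the primary structure is a cantilever fixed at A.
Free-end deflection of the primary structure under the applied loading (downward +):
  point load 120.75 at a = 0.72: Pa²(3L − a)/(6EI) = 172.5/EI
  point load 125 at a = 5.18: Pa²(3L − a)/(6EI) = 6747/EI
  δ_0 = 6920/EI
Flexibility coefficient — unit upward force at B: δ_{BB} = L³/(3EI) = 63.37/EI.
With EI = 57000 kN·m²: δ_0 = 0.1214 m and δ_{BB} = 0.001112 m/kN.
Compatibility — the spring shortens by R_B/k under the reaction it provides: δ_0 − R_B·δ_{BB} = R_B/k. With 1/k = 0.000185 m/kN, R_B = δ_0 / (δ_{BB} + 1/k) = 0.1214 / (0.001112 + 0.000185) = 93.6 kN.

R_B = 93.6 kN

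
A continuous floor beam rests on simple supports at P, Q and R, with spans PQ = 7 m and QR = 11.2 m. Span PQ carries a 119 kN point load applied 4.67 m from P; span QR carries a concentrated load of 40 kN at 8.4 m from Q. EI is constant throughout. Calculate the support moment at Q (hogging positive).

M_Q = 91.61 kN·m

Release continuity at Q by inserting a hinge; the redundant is the internal moment M_Q. The primary structure is two simply-supported spans PQ and QR.
End slopes at the hinge Q, treating each span as simply supported:
  span PQ: point load 119 at a = 4.67: Pab(L + a)/(6LEI) = 359.8/EI
  span QR: point load 40 at a = 8.4: Pab(L + b)/(6LEI) = 196/EI
  relative rotation θ_0 = (359.8 + 196)/EI = 555.8/EI
A unit hogging moment at Q produces rotation L₁/(3EI) + L₂/(3EI) = 6.067/EI.
Compatibility: M_Q·(L₁+L₂)/(3EI) = θ_0, giving M_Q = 91.61 kN·m (hogging).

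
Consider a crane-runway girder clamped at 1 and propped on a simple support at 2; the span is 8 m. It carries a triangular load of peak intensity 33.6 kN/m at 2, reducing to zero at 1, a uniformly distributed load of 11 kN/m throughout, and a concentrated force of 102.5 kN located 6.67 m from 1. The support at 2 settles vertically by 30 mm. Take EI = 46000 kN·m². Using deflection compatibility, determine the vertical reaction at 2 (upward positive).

Remove the prop at 2; the released (primary) structure is a cantilever built in at 1.
Primary-structure tip deflection at 2 by superposition:
  triangular load, peak 33.6 at the free end: 11w₀L⁴/(120EI) = 12616/EI
  UDL 11: wL⁴/(8EI) = 5632/EI
  point load 102.5 at a = 6.67: Pa²(3L − a)/(6EI) = 13171/EI
  δ_0 = 31419/EI
Tip deflection under a unit load at 2: L³/(3EI) = 170.7/EI.
With EI = 46000 kN·m²: δ_0 = 0.68302 m and δ_{22} = 0.00371 m/kN.
Compatibility — the beam at 2 must follow the support down by 0.03 m: δ_0 − R_2·δ_{22} = 0.03, so R_2 = (0.68302 − 0.03)/0.00371 = 176 kN.

R_2 = 176 kN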